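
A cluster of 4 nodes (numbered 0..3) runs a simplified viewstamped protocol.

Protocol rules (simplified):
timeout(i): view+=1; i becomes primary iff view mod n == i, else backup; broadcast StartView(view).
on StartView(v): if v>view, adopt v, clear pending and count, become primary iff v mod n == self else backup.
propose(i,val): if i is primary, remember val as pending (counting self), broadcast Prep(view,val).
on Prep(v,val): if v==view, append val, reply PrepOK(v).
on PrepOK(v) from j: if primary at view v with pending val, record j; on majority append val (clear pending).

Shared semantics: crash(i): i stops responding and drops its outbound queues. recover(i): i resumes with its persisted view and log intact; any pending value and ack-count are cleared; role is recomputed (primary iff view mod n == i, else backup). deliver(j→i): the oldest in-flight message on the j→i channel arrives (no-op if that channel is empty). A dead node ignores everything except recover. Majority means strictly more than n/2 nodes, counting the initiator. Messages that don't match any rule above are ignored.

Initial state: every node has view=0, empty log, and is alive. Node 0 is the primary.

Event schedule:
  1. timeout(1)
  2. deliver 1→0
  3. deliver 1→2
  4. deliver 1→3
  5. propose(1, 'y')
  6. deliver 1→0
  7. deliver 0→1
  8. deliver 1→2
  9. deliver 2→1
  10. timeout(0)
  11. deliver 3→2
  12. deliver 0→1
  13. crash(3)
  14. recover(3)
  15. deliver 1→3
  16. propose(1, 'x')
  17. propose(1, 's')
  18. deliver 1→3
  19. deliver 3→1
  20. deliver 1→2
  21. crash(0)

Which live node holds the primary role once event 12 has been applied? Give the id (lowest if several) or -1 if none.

after 1 — timeout(1): n1:prim/v1/[-]
after 2 — deliver 1→0: n0:back/v1/[-]
after 3 — deliver 1→2: n2:back/v1/[-]
after 4 — deliver 1→3: n3:back/v1/[-]
after 5 — propose(1,'y'): ·
after 6 — deliver 1→0: n0:back/v1/[y]
after 7 — deliver 0→1: ·
after 8 — deliver 1→2: n2:back/v1/[y]
after 9 — deliver 2→1: n1:prim/v1/[y]
after 10 — timeout(0): n0:back/v2/[y]
after 11 — deliver 3→2: ·
after 12 — deliver 0→1: n1:back/v2/[y]

-1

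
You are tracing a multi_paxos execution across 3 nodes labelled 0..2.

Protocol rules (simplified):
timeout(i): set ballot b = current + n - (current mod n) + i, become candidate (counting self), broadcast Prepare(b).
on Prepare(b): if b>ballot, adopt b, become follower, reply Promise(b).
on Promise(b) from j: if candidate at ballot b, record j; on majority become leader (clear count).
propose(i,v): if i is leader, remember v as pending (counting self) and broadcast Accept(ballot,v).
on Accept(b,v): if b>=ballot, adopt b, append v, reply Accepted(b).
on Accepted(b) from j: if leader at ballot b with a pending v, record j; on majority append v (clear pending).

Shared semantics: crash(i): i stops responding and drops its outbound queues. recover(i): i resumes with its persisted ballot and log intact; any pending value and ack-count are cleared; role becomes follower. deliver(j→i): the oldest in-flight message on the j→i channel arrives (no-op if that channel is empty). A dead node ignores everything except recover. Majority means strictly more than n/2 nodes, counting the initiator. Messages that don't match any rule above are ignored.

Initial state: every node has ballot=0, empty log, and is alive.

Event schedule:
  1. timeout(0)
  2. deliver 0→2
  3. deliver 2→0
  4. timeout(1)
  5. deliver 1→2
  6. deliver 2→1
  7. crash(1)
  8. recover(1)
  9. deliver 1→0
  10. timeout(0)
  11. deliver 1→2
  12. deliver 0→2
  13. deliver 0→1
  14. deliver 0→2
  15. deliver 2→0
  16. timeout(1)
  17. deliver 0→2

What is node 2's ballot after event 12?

6

e1 timeout(0): 0[cand,b=3,-]
e2 deliver 0→2: 2[foll,b=3,-]
e3 deliver 2→0: 0[lead,b=3,-]
e4 timeout(1): 1[cand,b=4,-]
e5 deliver 1→2: 2[foll,b=4,-]
e6 deliver 2→1: 1[lead,b=4,-]
e7 crash(1): 1[✗lead,b=4,-]
e8 recover(1): 1[foll,b=4,-]
e9 deliver 1→0: ·
e10 timeout(0): 0[cand,b=6,-]
e11 deliver 1→2: ·
e12 deliver 0→2: 2[foll,b=6,-]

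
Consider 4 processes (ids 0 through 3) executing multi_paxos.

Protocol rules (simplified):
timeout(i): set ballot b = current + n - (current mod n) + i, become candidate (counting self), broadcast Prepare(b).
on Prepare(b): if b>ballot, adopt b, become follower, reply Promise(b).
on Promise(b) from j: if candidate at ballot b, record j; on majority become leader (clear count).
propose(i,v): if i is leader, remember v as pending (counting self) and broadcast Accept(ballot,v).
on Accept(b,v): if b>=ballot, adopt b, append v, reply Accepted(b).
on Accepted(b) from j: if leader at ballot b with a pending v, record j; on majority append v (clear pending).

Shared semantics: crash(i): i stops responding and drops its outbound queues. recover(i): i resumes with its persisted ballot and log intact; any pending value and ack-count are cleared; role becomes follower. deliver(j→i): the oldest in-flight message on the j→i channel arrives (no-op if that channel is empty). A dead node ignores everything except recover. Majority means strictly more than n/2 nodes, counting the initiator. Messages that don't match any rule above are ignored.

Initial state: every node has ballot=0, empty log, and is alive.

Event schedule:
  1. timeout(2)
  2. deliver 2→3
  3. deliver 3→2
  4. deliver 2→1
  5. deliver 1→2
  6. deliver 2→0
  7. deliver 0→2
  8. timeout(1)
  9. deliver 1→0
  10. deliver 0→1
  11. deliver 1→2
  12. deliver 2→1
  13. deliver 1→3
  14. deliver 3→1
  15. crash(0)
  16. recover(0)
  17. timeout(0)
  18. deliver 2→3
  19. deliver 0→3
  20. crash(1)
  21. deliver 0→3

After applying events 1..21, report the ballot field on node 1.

after 1 — timeout(2): n2:cand/b6/[-]
after 2 — deliver 2→3: n3:foll/b6/[-]
after 3 — deliver 3→2: ·
after 4 — deliver 2→1: n1:foll/b6/[-]
after 5 — deliver 1→2: n2:lead/b6/[-]
after 6 — deliver 2→0: n0:foll/b6/[-]
after 7 — deliver 0→2: ·
after 8 — timeout(1): n1:cand/b9/[-]
after 9 — deliver 1→0: n0:foll/b9/[-]
after 10 — deliver 0→1: ·
after 11 — deliver 1→2: n2:foll/b9/[-]
after 12 — deliver 2→1: n1:lead/b9/[-]
after 13 — deliver 1→3: n3:foll/b9/[-]
after 14 — deliver 3→1: ·
after 15 — crash(0): n0:✗foll/b9/[-]
after 16 — recover(0): n0:foll/b9/[-]
after 17 — timeout(0): n0:cand/b12/[-]
after 18 — deliver 2→3: ·
after 19 — deliver 0→3: n3:foll/b12/[-]
after 20 — crash(1): n1:✗lead/b9/[-]
after 21 — deliver 0→3: ·

9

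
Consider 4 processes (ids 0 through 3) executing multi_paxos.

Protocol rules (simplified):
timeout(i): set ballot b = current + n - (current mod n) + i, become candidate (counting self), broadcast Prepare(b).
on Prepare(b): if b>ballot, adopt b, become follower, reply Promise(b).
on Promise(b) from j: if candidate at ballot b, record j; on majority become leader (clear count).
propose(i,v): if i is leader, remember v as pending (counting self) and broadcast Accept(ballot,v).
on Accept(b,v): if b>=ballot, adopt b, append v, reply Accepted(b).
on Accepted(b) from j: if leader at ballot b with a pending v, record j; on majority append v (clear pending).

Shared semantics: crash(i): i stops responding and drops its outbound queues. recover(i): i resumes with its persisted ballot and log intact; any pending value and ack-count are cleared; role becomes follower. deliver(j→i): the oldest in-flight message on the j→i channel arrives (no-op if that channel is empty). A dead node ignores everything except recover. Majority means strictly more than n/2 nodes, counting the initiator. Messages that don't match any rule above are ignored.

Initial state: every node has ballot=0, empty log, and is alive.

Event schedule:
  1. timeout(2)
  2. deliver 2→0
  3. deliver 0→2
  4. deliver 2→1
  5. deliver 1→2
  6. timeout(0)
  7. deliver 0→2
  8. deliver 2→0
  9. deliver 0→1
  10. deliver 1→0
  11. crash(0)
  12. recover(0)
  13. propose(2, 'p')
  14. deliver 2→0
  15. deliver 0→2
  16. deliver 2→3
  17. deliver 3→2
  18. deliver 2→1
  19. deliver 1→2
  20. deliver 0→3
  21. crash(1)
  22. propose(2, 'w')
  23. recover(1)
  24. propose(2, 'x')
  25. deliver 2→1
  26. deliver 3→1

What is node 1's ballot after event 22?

e1 timeout(2): 2[cand,b=6,-]
e2 deliver 2→0: 0[foll,b=6,-]
e3 deliver 0→2: ·
e4 deliver 2→1: 1[foll,b=6,-]
e5 deliver 1→2: 2[lead,b=6,-]
e6 timeout(0): 0[cand,b=8,-]
e7 deliver 0→2: 2[foll,b=8,-]
e8 deliver 2→0: ·
e9 deliver 0→1: 1[foll,b=8,-]
e10 deliver 1→0: 0[lead,b=8,-]
e11 crash(0): 0[✗lead,b=8,-]
e12 recover(0): 0[foll,b=8,-]
e13 propose(2,'p'): ·
e14 deliver 2→0: ·
e15 deliver 0→2: ·
e16 deliver 2→3: 3[foll,b=6,-]
e17 deliver 3→2: ·
e18 deliver 2→1: ·
e19 deliver 1→2: ·
e20 deliver 0→3: ·
e21 crash(1): 1[✗foll,b=8,-]
e22 propose(2,'w'): ·

8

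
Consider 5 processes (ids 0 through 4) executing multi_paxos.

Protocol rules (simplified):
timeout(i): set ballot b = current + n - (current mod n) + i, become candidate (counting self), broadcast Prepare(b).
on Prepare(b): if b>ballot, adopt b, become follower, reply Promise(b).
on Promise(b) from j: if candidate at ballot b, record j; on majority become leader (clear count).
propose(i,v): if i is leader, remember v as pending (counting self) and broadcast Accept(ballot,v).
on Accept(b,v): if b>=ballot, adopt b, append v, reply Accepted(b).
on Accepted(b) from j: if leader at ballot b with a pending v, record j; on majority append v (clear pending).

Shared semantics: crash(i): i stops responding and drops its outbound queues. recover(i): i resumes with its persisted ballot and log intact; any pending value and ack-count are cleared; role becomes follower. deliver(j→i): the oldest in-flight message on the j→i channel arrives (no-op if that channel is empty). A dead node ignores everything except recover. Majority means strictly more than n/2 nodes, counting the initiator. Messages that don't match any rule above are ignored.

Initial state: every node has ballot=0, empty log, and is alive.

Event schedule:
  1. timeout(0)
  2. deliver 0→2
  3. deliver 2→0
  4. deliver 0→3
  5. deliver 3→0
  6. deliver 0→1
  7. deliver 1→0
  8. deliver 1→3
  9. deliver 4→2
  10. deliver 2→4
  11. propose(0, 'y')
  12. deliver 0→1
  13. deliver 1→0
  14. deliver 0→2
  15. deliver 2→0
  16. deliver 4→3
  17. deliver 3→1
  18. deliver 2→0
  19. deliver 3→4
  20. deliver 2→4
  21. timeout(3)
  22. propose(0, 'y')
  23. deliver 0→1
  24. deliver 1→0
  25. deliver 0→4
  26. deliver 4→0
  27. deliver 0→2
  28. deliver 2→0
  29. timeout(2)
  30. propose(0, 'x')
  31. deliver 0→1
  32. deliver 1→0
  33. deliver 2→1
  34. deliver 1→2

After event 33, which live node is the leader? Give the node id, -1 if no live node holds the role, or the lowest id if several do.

0

after 1 — timeout(0): n0:cand/b5/[-]
after 2 — deliver 0→2: n2:foll/b5/[-]
after 3 — deliver 2→0: ·
after 4 — deliver 0→3: n3:foll/b5/[-]
after 5 — deliver 3→0: n0:lead/b5/[-]
after 6 — deliver 0→1: n1:foll/b5/[-]
after 7 — deliver 1→0: ·
after 8 — deliver 1→3: ·
after 9 — deliver 4→2: ·
after 10 — deliver 2→4: ·
after 11 — propose(0,'y'): ·
after 12 — deliver 0→1: n1:foll/b5/[y]
after 13 — deliver 1→0: ·
after 14 — deliver 0→2: n2:foll/b5/[y]
after 15 — deliver 2→0: n0:lead/b5/[y]
after 16 — deliver 4→3: ·
after 17 — deliver 3→1: ·
after 18 — deliver 2→0: ·
after 19 — deliver 3→4: ·
after 20 — deliver 2→4: ·
after 21 — timeout(3): n3:cand/b13/[-]
after 22 — propose(0,'y'): ·
after 23 — deliver 0→1: n1:foll/b5/[y,y]
after 24 — deliver 1→0: ·
after 25 — deliver 0→4: n4:foll/b5/[-]
after 26 — deliver 4→0: ·
after 27 — deliver 0→2: n2:foll/b5/[y,y]
after 28 — deliver 2→0: n0:lead/b5/[y,y]
after 29 — timeout(2): n2:cand/b12/[y,y]
after 30 — propose(0,'x'): ·
after 31 — deliver 0→1: n1:foll/b5/[y,y,x]
after 32 — deliver 1→0: ·
after 33 — deliver 2→1: n1:foll/b12/[y,y,x]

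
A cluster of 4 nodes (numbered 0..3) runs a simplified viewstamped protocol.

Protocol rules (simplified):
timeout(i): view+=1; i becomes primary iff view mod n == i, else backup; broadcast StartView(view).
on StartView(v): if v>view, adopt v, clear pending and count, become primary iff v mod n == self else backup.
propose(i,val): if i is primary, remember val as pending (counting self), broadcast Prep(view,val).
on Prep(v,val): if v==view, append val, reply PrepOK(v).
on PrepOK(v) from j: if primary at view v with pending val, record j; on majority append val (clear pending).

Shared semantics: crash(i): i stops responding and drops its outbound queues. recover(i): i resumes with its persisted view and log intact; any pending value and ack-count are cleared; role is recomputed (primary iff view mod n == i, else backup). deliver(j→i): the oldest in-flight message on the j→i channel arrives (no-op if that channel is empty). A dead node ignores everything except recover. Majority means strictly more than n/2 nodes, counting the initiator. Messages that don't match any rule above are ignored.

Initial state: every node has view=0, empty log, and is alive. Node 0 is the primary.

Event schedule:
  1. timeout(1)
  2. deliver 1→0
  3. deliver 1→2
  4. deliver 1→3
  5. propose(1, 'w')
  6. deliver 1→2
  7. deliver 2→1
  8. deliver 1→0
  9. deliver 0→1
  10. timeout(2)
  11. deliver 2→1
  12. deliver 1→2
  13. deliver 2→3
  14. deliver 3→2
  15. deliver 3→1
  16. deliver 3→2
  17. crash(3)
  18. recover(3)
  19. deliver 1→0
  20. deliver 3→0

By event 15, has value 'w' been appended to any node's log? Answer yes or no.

yes

step 1 timeout(1): 1={prim,v=1,log=-}
step 2 deliver 1→0: 0={back,v=1,log=-}
step 3 deliver 1→2: 2={back,v=1,log=-}
step 4 deliver 1→3: 3={back,v=1,log=-}
step 5 propose(1,'w'): —
step 6 deliver 1→2: 2={back,v=1,log=w}
step 7 deliver 2→1: —
step 8 deliver 1→0: 0={back,v=1,log=w}
step 9 deliver 0→1: 1={prim,v=1,log=w}
step 10 timeout(2): 2={prim,v=2,log=w}
step 11 deliver 2→1: 1={back,v=2,log=w}
step 12 deliver 1→2: —
step 13 deliver 2→3: 3={back,v=2,log=-}
step 14 deliver 3→2: —
step 15 deliver 3→1: —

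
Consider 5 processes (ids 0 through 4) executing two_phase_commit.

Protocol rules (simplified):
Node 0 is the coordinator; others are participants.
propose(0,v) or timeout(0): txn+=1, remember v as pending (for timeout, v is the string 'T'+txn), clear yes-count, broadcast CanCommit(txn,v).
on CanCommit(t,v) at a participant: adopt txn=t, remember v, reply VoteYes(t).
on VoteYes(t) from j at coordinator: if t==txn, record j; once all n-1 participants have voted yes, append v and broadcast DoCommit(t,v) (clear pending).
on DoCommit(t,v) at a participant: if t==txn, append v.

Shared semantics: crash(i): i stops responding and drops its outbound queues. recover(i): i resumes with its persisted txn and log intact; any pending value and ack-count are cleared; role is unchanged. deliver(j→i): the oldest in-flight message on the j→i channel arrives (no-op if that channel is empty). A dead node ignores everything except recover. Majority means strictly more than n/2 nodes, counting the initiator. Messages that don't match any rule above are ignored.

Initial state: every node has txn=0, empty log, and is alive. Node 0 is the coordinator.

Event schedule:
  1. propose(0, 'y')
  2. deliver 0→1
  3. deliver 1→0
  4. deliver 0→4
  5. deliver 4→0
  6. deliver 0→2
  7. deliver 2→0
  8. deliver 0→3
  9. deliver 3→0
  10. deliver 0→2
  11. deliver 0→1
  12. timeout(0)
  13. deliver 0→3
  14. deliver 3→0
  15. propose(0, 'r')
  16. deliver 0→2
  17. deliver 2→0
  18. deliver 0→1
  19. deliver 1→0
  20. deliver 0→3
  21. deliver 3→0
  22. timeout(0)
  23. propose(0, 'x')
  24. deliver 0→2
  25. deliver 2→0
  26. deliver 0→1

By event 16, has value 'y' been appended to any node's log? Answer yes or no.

yes

[1] propose(0,'y') → N0(coor t1 [-])
[2] deliver 0→1 → N1(part t1 [-])
[3] deliver 1→0 → ∅
[4] deliver 0→4 → N4(part t1 [-])
[5] deliver 4→0 → ∅
[6] deliver 0→2 → N2(part t1 [-])
[7] deliver 2→0 → ∅
[8] deliver 0→3 → N3(part t1 [-])
[9] deliver 3→0 → N0(coor t1 [y])
[10] deliver 0→2 → N2(part t1 [y])
[11] deliver 0→1 → N1(part t1 [y])
[12] timeout(0) → N0(coor t2 [y])
[13] deliver 0→3 → N3(part t1 [y])
[14] deliver 3→0 → ∅
[15] propose(0,'r') → N0(coor t3 [y])
[16] deliver 0→2 → N2(part t2 [y])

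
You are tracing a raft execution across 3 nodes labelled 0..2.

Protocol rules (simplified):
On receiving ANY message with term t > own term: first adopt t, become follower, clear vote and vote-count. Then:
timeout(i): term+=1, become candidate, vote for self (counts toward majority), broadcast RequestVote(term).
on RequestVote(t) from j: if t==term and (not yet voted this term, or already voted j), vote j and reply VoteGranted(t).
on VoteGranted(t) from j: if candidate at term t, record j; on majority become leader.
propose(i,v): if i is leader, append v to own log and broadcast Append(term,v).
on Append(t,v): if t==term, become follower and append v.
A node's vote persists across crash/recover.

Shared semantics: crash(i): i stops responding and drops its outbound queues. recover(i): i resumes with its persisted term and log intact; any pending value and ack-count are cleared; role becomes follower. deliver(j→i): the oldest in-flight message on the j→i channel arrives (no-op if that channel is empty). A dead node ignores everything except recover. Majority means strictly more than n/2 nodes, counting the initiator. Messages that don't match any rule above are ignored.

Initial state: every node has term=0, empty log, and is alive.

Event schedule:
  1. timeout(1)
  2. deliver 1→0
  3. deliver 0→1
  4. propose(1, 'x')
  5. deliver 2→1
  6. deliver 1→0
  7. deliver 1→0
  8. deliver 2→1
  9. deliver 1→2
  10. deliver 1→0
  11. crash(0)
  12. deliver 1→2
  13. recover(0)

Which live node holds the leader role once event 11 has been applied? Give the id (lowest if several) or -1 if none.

e1 timeout(1): 1[cand,t=1,-]
e2 deliver 1→0: 0[foll,t=1,-]
e3 deliver 0→1: 1[lead,t=1,-]
e4 propose(1,'x'): 1[lead,t=1,x]
e5 deliver 2→1: ·
e6 deliver 1→0: 0[foll,t=1,x]
e7 deliver 1→0: ·
e8 deliver 2→1: ·
e9 deliver 1→2: 2[foll,t=1,-]
e10 deliver 1→0: ·
e11 crash(0): 0[✗foll,t=1,x]

1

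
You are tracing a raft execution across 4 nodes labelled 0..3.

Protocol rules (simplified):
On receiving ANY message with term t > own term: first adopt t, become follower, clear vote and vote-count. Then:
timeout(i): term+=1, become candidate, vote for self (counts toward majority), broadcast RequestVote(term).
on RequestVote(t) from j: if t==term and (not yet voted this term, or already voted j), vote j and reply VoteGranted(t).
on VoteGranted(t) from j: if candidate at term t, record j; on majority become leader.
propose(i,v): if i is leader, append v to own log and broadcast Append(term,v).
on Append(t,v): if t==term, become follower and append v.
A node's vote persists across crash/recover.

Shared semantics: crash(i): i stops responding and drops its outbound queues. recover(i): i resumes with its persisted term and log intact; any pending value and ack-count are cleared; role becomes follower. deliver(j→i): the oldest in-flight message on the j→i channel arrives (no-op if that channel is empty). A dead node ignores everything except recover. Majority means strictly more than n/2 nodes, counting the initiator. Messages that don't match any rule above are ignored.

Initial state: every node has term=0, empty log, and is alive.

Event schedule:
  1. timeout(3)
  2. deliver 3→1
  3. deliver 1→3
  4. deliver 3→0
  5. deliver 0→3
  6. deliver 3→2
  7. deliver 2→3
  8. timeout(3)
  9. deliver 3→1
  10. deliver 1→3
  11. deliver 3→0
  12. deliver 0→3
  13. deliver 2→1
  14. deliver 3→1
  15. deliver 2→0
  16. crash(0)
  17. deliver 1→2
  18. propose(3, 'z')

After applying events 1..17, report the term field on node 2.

step 1 timeout(3): 3={cand,t=1,log=-}
step 2 deliver 3→1: 1={foll,t=1,log=-}
step 3 deliver 1→3: —
step 4 deliver 3→0: 0={foll,t=1,log=-}
step 5 deliver 0→3: 3={lead,t=1,log=-}
step 6 deliver 3→2: 2={foll,t=1,log=-}
step 7 deliver 2→3: —
step 8 timeout(3): 3={cand,t=2,log=-}
step 9 deliver 3→1: 1={foll,t=2,log=-}
step 10 deliver 1→3: —
step 11 deliver 3→0: 0={foll,t=2,log=-}
step 12 deliver 0→3: 3={lead,t=2,log=-}
step 13 deliver 2→1: —
step 14 deliver 3→1: —
step 15 deliver 2→0: —
step 16 crash(0): 0={✗foll,t=2,log=-}
step 17 deliver 1→2: —

1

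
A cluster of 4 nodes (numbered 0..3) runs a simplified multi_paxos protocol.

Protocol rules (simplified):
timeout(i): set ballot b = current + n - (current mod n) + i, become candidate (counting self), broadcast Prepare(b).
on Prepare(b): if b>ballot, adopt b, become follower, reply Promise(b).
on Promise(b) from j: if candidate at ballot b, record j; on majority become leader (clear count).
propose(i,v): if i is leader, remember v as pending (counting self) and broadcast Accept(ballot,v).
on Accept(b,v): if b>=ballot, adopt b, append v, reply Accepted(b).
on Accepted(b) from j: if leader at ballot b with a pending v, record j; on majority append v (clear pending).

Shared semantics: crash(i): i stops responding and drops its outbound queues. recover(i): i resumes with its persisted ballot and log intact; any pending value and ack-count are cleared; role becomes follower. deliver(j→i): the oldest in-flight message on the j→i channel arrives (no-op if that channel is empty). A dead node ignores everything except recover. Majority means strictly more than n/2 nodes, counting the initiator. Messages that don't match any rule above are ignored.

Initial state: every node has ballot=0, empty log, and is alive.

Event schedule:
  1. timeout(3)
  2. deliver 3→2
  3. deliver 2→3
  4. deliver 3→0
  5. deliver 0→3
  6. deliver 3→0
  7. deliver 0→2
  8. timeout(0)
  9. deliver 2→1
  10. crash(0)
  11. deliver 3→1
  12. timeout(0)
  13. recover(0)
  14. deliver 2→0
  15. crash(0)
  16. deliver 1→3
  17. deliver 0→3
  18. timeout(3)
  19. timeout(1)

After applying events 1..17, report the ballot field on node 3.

7

e1 timeout(3): 3[cand,b=7,-]
e2 deliver 3→2: 2[foll,b=7,-]
e3 deliver 2→3: ·
e4 deliver 3→0: 0[foll,b=7,-]
e5 deliver 0→3: 3[lead,b=7,-]
e6 deliver 3→0: ·
e7 deliver 0→2: ·
e8 timeout(0): 0[cand,b=8,-]
e9 deliver 2→1: ·
e10 crash(0): 0[✗cand,b=8,-]
e11 deliver 3→1: 1[foll,b=7,-]
e12 timeout(0): ·
e13 recover(0): 0[foll,b=8,-]
e14 deliver 2→0: ·
e15 crash(0): 0[✗foll,b=8,-]
e16 deliver 1→3: ·
e17 deliver 0→3: ·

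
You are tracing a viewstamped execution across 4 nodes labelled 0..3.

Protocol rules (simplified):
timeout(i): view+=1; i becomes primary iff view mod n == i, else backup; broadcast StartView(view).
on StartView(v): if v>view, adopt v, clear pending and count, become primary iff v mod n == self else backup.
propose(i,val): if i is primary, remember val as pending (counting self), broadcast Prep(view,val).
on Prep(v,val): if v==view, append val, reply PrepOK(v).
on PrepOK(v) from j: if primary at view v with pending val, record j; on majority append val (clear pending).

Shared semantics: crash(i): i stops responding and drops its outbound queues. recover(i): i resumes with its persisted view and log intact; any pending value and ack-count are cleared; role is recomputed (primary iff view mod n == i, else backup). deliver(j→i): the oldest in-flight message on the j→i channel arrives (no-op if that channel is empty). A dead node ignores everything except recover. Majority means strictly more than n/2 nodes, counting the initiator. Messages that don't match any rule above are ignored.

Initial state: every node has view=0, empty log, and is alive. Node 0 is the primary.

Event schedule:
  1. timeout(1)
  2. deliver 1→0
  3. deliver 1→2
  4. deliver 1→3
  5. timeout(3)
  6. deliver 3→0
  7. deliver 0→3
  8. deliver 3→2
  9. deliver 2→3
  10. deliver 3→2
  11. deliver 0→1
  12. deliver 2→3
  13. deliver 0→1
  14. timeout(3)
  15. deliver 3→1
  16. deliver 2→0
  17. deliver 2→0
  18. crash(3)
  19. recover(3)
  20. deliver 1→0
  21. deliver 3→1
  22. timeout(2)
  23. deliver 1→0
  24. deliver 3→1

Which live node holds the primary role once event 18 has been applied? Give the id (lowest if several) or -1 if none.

[1] timeout(1) → N1(prim v1 [-])
[2] deliver 1→0 → N0(back v1 [-])
[3] deliver 1→2 → N2(back v1 [-])
[4] deliver 1→3 → N3(back v1 [-])
[5] timeout(3) → N3(back v2 [-])
[6] deliver 3→0 → N0(back v2 [-])
[7] deliver 0→3 → ∅
[8] deliver 3→2 → N2(prim v2 [-])
[9] deliver 2→3 → ∅
[10] deliver 3→2 → ∅
[11] deliver 0→1 → ∅
[12] deliver 2→3 → ∅
[13] deliver 0→1 → ∅
[14] timeout(3) → N3(prim v3 [-])
[15] deliver 3→1 → N1(back v2 [-])
[16] deliver 2→0 → ∅
[17] deliver 2→0 → ∅
[18] crash(3) → N3(✗prim v3 [-])

2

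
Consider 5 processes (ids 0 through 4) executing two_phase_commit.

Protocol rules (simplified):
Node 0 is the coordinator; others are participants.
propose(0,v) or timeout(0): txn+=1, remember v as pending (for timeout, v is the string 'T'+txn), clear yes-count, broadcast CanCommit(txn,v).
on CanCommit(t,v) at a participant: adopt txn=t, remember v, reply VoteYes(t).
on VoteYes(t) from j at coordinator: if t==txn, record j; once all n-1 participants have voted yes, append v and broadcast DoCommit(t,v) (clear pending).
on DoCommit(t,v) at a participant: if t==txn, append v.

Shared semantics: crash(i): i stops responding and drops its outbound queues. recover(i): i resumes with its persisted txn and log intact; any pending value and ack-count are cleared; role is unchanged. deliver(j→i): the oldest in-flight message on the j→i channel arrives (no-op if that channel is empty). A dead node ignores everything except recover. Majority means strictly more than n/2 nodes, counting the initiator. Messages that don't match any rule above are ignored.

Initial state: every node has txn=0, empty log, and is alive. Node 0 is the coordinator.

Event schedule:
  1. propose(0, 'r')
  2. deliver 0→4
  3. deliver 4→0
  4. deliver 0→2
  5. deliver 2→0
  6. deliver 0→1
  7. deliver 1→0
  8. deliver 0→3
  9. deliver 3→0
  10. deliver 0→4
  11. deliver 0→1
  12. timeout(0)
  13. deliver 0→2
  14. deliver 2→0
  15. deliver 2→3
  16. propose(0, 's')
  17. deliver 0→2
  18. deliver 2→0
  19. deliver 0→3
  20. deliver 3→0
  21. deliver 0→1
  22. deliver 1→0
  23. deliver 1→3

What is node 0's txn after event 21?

3

[1] propose(0,'r') → N0(coor t1 [-])
[2] deliver 0→4 → N4(part t1 [-])
[3] deliver 4→0 → ∅
[4] deliver 0→2 → N2(part t1 [-])
[5] deliver 2→0 → ∅
[6] deliver 0→1 → N1(part t1 [-])
[7] deliver 1→0 → ∅
[8] deliver 0→3 → N3(part t1 [-])
[9] deliver 3→0 → N0(coor t1 [r])
[10] deliver 0→4 → N4(part t1 [r])
[11] deliver 0→1 → N1(part t1 [r])
[12] timeout(0) → N0(coor t2 [r])
[13] deliver 0→2 → N2(part t1 [r])
[14] deliver 2→0 → ∅
[15] deliver 2→3 → ∅
[16] propose(0,'s') → N0(coor t3 [r])
[17] deliver 0→2 → N2(part t2 [r])
[18] deliver 2→0 → ∅
[19] deliver 0→3 → N3(part t1 [r])
[20] deliver 3→0 → ∅
[21] deliver 0→1 → N1(part t2 [r])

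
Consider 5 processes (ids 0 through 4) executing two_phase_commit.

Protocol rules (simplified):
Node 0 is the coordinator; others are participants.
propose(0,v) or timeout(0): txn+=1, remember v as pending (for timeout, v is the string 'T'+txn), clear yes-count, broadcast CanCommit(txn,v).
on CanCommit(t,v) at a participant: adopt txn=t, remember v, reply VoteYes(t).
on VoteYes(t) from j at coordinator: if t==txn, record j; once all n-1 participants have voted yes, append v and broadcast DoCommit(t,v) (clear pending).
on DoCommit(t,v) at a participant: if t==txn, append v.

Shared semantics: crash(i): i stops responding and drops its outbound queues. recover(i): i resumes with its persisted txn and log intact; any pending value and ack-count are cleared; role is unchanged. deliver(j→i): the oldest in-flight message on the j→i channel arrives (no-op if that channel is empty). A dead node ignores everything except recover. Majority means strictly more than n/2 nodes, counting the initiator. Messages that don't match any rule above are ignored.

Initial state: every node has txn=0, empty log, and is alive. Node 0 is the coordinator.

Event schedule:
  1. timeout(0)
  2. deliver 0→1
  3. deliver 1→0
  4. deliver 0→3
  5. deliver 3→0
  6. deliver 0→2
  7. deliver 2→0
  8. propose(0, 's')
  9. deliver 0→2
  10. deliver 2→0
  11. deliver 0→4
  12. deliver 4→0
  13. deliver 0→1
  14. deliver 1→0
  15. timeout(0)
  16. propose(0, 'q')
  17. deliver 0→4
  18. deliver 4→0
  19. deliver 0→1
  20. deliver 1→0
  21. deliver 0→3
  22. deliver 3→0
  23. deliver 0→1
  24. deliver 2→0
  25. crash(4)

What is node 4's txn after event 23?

step 1 timeout(0): 0={coor,t=1,log=-}
step 2 deliver 0→1: 1={part,t=1,log=-}
step 3 deliver 1→0: —
step 4 deliver 0→3: 3={part,t=1,log=-}
step 5 deliver 3→0: —
step 6 deliver 0→2: 2={part,t=1,log=-}
step 7 deliver 2→0: —
step 8 propose(0,'s'): 0={coor,t=2,log=-}
step 9 deliver 0→2: 2={part,t=2,log=-}
step 10 deliver 2→0: —
step 11 deliver 0→4: 4={part,t=1,log=-}
step 12 deliver 4→0: —
step 13 deliver 0→1: 1={part,t=2,log=-}
step 14 deliver 1→0: —
step 15 timeout(0): 0={coor,t=3,log=-}
step 16 propose(0,'q'): 0={coor,t=4,log=-}
step 17 deliver 0→4: 4={part,t=2,log=-}
step 18 deliver 4→0: —
step 19 deliver 0→1: 1={part,t=3,log=-}
step 20 deliver 1→0: —
step 21 deliver 0→3: 3={part,t=2,log=-}
step 22 deliver 3→0: —
step 23 deliver 0→1: 1={part,t=4,log=-}

2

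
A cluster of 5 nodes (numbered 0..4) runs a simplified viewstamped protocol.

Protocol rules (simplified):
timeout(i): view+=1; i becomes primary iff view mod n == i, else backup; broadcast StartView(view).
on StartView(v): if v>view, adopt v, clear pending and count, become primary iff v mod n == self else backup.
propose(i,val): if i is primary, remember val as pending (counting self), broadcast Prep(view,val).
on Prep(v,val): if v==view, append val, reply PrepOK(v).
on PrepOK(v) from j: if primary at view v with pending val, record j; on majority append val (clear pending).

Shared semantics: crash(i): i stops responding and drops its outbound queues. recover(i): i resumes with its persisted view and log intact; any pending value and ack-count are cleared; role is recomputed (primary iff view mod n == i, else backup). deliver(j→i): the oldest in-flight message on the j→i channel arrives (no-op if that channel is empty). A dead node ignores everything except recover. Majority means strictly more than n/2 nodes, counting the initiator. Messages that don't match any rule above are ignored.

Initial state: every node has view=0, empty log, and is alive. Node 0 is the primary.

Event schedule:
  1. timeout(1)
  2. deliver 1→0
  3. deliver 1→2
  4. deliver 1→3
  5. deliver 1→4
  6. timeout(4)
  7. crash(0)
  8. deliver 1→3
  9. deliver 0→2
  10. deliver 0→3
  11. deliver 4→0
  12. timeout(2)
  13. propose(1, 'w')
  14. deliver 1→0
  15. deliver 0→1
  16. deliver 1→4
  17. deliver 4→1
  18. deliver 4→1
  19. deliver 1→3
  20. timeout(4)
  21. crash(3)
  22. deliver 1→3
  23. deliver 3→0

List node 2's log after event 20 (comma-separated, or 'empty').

empty

[1] timeout(1) → N1(prim v1 [-])
[2] deliver 1→0 → N0(back v1 [-])
[3] deliver 1→2 → N2(back v1 [-])
[4] deliver 1→3 → N3(back v1 [-])
[5] deliver 1→4 → N4(back v1 [-])
[6] timeout(4) → N4(back v2 [-])
[7] crash(0) → N0(✗back v1 [-])
[8] deliver 1→3 → ∅
[9] deliver 0→2 → ∅
[10] deliver 0→3 → ∅
[11] deliver 4→0 → ∅
[12] timeout(2) → N2(prim v2 [-])
[13] propose(1,'w') → ∅
[14] deliver 1→0 → ∅
[15] deliver 0→1 → ∅
[16] deliver 1→4 → ∅
[17] deliver 4→1 → N1(back v2 [-])
[18] deliver 4→1 → ∅
[19] deliver 1→3 → N3(back v1 [w])
[20] timeout(4) → N4(back v3 [-])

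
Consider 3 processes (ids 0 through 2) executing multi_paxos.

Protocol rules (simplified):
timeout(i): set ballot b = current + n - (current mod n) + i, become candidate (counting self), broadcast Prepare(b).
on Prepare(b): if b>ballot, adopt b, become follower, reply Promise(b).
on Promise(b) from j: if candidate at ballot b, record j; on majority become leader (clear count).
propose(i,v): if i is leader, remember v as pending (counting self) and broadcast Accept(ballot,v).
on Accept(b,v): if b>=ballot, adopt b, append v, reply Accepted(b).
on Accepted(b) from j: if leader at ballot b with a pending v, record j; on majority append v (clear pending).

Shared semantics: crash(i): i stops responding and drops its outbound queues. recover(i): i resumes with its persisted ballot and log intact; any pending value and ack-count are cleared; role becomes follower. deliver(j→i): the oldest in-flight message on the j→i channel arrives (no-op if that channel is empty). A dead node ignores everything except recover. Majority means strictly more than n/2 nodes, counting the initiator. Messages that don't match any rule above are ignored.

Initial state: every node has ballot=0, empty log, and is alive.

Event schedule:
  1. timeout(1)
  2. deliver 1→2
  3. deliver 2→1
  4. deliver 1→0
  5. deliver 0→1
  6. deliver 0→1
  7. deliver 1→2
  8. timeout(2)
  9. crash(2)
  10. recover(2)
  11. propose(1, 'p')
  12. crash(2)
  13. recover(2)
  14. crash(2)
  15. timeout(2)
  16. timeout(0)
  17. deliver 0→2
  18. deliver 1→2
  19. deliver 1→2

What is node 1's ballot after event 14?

after 1 — timeout(1): n1:cand/b4/[-]
after 2 — deliver 1→2: n2:foll/b4/[-]
after 3 — deliver 2→1: n1:lead/b4/[-]
after 4 — deliver 1→0: n0:foll/b4/[-]
after 5 — deliver 0→1: ·
after 6 — deliver 0→1: ·
after 7 — deliver 1→2: ·
after 8 — timeout(2): n2:cand/b8/[-]
after 9 — crash(2): n2:✗cand/b8/[-]
after 10 — recover(2): n2:foll/b8/[-]
after 11 — propose(1,'p'): ·
after 12 — crash(2): n2:✗foll/b8/[-]
after 13 — recover(2): n2:foll/b8/[-]
after 14 — crash(2): n2:✗foll/b8/[-]

4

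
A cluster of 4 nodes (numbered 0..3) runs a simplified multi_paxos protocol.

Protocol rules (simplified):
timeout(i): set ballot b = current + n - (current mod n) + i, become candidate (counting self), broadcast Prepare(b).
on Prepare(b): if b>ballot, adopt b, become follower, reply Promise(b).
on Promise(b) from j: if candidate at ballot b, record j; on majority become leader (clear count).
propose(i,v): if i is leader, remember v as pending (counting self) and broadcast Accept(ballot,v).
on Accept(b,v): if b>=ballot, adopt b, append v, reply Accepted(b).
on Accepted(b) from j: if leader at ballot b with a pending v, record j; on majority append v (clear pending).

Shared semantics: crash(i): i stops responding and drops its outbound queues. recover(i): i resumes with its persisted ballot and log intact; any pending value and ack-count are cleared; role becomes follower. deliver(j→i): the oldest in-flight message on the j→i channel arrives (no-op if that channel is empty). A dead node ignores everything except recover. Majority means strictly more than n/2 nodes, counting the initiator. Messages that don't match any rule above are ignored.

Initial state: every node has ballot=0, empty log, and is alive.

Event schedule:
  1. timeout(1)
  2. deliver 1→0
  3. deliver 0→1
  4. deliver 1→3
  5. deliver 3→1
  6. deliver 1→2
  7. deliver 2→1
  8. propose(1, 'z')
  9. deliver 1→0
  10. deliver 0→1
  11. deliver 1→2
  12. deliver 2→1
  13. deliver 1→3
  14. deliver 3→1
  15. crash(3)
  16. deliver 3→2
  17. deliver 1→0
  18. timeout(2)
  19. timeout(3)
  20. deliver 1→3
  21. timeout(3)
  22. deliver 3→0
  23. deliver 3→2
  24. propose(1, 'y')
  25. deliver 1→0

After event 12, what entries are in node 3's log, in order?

step 1 timeout(1): 1={cand,b=5,log=-}
step 2 deliver 1→0: 0={foll,b=5,log=-}
step 3 deliver 0→1: —
step 4 deliver 1→3: 3={foll,b=5,log=-}
step 5 deliver 3→1: 1={lead,b=5,log=-}
step 6 deliver 1→2: 2={foll,b=5,log=-}
step 7 deliver 2→1: —
step 8 propose(1,'z'): —
step 9 deliver 1→0: 0={foll,b=5,log=z}
step 10 deliver 0→1: —
step 11 deliver 1→2: 2={foll,b=5,log=z}
step 12 deliver 2→1: 1={lead,b=5,log=z}

empty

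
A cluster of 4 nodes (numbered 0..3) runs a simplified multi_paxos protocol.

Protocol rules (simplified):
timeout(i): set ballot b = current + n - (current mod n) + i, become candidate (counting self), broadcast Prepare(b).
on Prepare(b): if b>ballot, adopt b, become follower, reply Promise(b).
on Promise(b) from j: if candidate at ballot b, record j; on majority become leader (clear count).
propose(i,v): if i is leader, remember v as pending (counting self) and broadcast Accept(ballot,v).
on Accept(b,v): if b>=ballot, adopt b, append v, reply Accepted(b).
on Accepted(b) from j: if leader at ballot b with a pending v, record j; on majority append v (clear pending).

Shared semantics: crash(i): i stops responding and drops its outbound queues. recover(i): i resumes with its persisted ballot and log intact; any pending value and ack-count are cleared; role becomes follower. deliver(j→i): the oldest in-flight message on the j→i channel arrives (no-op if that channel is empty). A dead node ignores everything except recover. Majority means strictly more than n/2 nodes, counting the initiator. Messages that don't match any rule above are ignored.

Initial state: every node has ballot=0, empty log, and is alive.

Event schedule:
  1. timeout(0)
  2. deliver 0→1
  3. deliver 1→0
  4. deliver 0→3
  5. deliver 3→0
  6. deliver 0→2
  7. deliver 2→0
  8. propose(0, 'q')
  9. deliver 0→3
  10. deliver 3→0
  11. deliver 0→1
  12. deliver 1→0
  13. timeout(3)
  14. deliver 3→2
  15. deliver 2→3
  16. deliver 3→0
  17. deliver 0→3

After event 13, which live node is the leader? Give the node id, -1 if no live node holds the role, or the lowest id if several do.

1. timeout(0):  <0:cand b4 ->
2. deliver 0→1:  <1:foll b4 ->
3. deliver 1→0:  nop
4. deliver 0→3:  <3:foll b4 ->
5. deliver 3→0:  <0:lead b4 ->
6. deliver 0→2:  <2:foll b4 ->
7. deliver 2→0:  nop
8. propose(0,'q'):  nop
9. deliver 0→3:  <3:foll b4 q>
10. deliver 3→0:  nop
11. deliver 0→1:  <1:foll b4 q>
12. deliver 1→0:  <0:lead b4 q>
13. timeout(3):  <3:cand b11 q>

0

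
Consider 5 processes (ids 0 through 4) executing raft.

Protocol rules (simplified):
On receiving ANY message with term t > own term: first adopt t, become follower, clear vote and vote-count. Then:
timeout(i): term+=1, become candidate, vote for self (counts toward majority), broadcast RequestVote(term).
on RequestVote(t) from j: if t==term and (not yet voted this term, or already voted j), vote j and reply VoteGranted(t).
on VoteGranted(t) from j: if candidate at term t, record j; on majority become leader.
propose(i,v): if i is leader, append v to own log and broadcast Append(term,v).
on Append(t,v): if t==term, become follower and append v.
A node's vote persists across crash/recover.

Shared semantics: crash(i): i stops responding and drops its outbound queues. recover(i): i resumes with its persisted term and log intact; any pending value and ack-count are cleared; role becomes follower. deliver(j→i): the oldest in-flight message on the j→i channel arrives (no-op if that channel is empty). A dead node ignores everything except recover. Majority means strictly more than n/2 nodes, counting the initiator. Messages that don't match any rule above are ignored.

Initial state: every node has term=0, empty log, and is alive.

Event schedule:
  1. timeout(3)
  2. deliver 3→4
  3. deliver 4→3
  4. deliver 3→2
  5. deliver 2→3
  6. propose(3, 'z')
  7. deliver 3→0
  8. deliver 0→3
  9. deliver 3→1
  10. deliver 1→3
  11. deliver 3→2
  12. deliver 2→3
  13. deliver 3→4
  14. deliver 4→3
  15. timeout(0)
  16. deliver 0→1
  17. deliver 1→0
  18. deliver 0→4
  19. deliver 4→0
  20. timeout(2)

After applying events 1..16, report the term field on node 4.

step 1 timeout(3): 3={cand,t=1,log=-}
step 2 deliver 3→4: 4={foll,t=1,log=-}
step 3 deliver 4→3: —
step 4 deliver 3→2: 2={foll,t=1,log=-}
step 5 deliver 2→3: 3={lead,t=1,log=-}
step 6 propose(3,'z'): 3={lead,t=1,log=z}
step 7 deliver 3→0: 0={foll,t=1,log=-}
step 8 deliver 0→3: —
step 9 deliver 3→1: 1={foll,t=1,log=-}
step 10 deliver 1→3: —
step 11 deliver 3→2: 2={foll,t=1,log=z}
step 12 deliver 2→3: —
step 13 deliver 3→4: 4={foll,t=1,log=z}
step 14 deliver 4→3: —
step 15 timeout(0): 0={cand,t=2,log=-}
step 16 deliver 0→1: 1={foll,t=2,log=-}

1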